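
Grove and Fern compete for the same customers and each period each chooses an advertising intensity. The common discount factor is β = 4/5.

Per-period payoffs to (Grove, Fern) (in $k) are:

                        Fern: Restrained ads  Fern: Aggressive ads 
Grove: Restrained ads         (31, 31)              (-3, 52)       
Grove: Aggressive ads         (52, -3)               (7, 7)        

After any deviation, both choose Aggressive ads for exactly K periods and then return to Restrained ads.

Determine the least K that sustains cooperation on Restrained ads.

Need Σ_{k=1}^{K} β^k ≥ (52−31)/(31−7) = 0.8750 at β = 4/5.
At K = 1 the sum is 0.8000 < 0.8750; at K = 2 it is 1.4400 ≥ 0.8750.
So the minimum punishment length is K = 2.

2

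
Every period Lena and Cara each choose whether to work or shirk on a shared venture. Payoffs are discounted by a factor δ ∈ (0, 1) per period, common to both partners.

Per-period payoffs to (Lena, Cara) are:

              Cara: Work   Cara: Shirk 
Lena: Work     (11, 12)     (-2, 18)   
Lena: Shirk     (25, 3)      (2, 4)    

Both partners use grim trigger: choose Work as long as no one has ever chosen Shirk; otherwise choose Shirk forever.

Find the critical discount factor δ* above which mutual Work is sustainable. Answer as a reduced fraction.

14/23

Lena's threshold: (25−11)/(25−2) = 14/23.
Cara's threshold: (18−12)/(18−4) = 3/7.
14/23 > 3/7, so Lena binds and δ* = 14/23.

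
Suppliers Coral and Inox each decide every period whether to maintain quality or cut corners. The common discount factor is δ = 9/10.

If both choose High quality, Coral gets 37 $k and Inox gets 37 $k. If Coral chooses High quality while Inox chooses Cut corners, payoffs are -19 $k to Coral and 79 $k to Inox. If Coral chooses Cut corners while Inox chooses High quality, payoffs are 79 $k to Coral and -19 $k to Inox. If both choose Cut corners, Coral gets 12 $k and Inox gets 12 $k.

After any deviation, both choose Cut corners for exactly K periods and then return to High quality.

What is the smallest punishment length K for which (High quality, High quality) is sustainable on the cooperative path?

No profitable deviation requires (37−12)(δ+…+δ^K) ≥ 79−37, i.e. δ+…+δ^K ≥ 42/25 ≈ 1.6800.
With δ = 9/10, the partial sums are K=1: 0.9000, K=2: 1.7100.
K = 2 is the first length at which the sum reaches 1.6800.

2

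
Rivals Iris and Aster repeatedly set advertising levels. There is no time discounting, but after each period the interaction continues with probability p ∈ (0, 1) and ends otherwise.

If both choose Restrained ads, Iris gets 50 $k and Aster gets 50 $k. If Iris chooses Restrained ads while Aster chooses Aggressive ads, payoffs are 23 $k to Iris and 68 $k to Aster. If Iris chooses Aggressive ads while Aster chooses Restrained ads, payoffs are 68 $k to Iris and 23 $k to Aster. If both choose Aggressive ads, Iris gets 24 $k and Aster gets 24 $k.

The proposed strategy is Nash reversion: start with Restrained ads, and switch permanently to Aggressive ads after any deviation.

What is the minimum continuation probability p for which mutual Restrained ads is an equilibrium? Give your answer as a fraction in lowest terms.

Expected cooperation value is 50 + p·50 + p²·50 + … = 50/(1−p); deviation gives 68 + p·24/(1−p).
50 ≥ 68(1−p) + 24p ⇒ 44p ≥ 18 ⇒ p ≥ 18/44 = 9/22.

9/22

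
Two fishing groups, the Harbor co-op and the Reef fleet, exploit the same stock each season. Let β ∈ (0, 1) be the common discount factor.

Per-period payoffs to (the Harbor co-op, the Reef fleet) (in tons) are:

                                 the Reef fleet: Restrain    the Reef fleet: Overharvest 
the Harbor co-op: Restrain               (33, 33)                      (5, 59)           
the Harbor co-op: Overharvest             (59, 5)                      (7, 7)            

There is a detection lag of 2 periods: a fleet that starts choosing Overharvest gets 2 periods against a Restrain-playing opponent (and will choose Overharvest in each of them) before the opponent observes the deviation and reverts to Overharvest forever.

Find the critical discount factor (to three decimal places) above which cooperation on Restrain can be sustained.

0.707

Deviating for the 2 undetected periods gains 59−33 = 26 per period over cooperation, then loses 33−7 = 26 per period forever once punishment starts.
Gain: 26(1 + β + … + β^1); loss: 26·β^2/(1−β).
No profitable deviation ⇔ 26(1−β^2) ≤ 26·β^2, i.e. β^2 ≥ 26/(26+26) = 1/2.
Hence β ≥ (1/2)^(1/2) ≈ 0.707.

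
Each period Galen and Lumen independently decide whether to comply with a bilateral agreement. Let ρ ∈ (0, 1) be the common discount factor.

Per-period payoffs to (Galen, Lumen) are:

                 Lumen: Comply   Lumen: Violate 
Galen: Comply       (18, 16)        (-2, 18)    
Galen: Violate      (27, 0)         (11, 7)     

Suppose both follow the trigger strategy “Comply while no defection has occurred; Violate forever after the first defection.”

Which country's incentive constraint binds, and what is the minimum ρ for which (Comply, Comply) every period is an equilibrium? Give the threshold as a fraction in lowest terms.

Galen's threshold: (27−18)/(27−11) = 9/16.
Lumen's threshold: (18−16)/(18−7) = 2/11.
9/16 > 2/11, so Galen binds and ρ* = 9/16.

Galen; ρ ≥ 9/16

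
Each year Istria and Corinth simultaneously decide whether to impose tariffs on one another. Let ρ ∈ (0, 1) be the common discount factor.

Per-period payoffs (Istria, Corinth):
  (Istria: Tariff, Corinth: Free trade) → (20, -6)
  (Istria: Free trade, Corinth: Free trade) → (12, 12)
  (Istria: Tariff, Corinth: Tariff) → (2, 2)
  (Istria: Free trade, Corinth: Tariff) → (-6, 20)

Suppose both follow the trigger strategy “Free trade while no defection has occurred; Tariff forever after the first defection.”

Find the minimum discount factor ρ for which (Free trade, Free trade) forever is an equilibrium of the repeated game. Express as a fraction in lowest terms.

4/9

One-period gain from deviating is 20 − 12 = 8. The loss is 12 − 2 = 10 in every subsequent period, with present value 10·ρ/(1−ρ).
Deviation is unprofitable when 10·ρ/(1−ρ) ≥ 8, i.e. ρ/(1−ρ) ≥ 4/5.
Equivalently ρ ≥ 8/(8+10) = 4/9.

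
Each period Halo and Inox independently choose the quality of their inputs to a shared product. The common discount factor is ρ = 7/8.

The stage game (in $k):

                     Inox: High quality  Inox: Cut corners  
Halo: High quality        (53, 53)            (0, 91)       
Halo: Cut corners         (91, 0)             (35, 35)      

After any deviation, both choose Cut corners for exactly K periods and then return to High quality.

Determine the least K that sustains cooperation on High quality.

Need Σ_{k=1}^{K} ρ^k ≥ (91−53)/(53−35) = 2.1111 at ρ = 7/8.
At K = 2 the sum is 1.6406 < 2.1111; at K = 3 it is 2.3105 ≥ 2.1111.
So the minimum punishment length is K = 3.

3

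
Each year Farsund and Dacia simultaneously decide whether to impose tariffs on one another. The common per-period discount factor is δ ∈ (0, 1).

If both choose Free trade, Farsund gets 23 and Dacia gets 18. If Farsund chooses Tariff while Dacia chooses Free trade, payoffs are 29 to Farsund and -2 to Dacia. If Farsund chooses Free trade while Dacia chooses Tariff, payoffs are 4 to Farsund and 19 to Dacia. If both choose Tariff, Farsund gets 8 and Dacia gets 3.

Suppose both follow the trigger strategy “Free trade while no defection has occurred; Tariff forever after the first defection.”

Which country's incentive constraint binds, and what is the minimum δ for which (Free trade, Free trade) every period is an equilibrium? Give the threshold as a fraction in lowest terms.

Farsund: cooperation gives 23 each period; deviation gives 29 once then 8 forever.
  23/(1−δ) ≥ 29 + 8δ/(1−δ) ⇒ δ ≥ 6/21 = 2/7.
Dacia: cooperation gives 18 each period; deviation gives 19 once then 3 forever.
  δ ≥ 1/16.
Both must hold, so the binding constraint is Farsund's: δ ≥ 2/7.

Farsund; δ ≥ 2/7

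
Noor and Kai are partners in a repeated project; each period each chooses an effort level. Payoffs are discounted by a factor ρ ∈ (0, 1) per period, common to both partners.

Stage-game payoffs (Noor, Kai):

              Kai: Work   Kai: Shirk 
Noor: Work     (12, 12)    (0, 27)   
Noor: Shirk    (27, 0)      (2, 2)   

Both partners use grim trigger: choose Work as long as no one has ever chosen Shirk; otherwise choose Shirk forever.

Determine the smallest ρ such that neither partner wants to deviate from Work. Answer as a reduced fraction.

3/5

12/(1−ρ) ≥ 27 + 2ρ/(1−ρ)
12 ≥ 27 − 25ρ
ρ ≥ 15/25 = 3/5.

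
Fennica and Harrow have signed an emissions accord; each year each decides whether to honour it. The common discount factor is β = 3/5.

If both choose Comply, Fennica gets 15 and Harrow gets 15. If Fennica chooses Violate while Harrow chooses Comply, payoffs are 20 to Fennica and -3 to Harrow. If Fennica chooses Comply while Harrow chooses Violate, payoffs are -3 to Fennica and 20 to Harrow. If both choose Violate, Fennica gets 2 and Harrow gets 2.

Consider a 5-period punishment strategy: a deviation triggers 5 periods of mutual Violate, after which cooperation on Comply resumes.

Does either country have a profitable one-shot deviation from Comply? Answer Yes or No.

IC: β+…+β^5 ≥ (20−15)/(15−2) = 5/13.
At β = 3/5: partial sum = 1.3834 ≥ 0.3846. Cooperation sustainable.

No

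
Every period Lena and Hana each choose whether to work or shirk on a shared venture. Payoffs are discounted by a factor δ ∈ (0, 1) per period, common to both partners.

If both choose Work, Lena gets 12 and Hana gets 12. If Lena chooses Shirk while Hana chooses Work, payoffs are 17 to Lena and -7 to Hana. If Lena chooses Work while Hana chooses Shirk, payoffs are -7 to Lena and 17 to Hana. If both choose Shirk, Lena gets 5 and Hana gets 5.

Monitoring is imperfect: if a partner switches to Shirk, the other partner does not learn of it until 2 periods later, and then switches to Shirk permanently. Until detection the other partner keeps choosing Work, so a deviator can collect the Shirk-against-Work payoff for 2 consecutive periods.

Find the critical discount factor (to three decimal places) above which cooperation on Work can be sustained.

0.645

The best deviation is to choose Shirk for all 2 undetected periods, earning 17 each, then 5 forever once detected.
Deviation value: 17(1−δ^2)/(1−δ) + 5δ^2/(1−δ); cooperation value: 12/(1−δ).
IC: 12 ≥ 17(1−δ^2) + 5δ^2 = 17 − 12δ^2.
So δ^2 ≥ 5/12, giving δ ≥ (5/12)^(1/2) ≈ 0.645.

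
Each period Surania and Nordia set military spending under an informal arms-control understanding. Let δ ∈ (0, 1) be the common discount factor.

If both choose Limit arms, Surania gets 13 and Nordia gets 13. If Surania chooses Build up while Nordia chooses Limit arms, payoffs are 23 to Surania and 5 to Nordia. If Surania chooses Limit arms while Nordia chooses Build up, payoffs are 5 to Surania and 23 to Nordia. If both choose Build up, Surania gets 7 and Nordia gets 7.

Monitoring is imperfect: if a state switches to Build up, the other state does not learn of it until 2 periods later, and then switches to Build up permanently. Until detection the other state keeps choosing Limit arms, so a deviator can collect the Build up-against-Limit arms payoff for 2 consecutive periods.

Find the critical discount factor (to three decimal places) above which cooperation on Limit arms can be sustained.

Deviating for the 2 undetected periods gains 23−13 = 10 per period over cooperation, then loses 13−7 = 6 per period forever once punishment starts.
Gain: 10(1 + δ + … + δ^1); loss: 6·δ^2/(1−δ).
No profitable deviation ⇔ 10(1−δ^2) ≤ 6·δ^2, i.e. δ^2 ≥ 10/(10+6) = 5/8.
Hence δ ≥ (5/8)^(1/2) ≈ 0.791.

0.791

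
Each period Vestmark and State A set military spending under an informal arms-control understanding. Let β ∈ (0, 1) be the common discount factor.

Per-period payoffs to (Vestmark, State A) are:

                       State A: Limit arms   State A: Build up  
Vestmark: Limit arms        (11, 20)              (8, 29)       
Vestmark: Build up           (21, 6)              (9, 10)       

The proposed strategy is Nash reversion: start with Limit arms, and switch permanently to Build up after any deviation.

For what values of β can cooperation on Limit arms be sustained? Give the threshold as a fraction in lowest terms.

5/6

Vestmark: cooperation gives 11 each period; deviation gives 21 once then 9 forever.
  11/(1−β) ≥ 21 + 9β/(1−β) ⇒ β ≥ 10/12 = 5/6.
State A: cooperation gives 20 each period; deviation gives 29 once then 10 forever.
  β ≥ 9/19.
Both must hold, so the binding constraint is Vestmark's: β ≥ 5/6.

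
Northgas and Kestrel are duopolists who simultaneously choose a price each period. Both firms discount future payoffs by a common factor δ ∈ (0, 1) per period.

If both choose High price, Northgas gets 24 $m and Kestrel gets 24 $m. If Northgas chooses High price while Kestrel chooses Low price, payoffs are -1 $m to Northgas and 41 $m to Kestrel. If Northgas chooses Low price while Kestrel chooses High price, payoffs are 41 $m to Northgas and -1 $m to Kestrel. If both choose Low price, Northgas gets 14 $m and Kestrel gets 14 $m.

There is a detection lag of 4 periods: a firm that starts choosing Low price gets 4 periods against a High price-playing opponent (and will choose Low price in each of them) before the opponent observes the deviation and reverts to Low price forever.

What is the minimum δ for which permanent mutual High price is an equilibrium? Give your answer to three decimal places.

0.891

A deviator earns 41 for 4 periods, then 14 forever; cooperating earns 24 forever. Multiplying the IC by (1−δ):
24 ≥ 41(1−δ^4) + 14δ^4, so 27·δ^4 ≥ 17 and δ^4 ≥ 17/27.
δ ≥ (17/27)^(1/4) ≈ 0.891.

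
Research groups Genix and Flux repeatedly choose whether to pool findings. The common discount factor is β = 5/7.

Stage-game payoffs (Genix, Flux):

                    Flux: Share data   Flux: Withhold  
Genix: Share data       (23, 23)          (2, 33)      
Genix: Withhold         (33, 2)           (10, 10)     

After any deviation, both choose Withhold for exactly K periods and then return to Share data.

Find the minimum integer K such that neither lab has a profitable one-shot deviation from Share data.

2

Need Σ_{k=1}^{K} β^k ≥ (33−23)/(23−10) = 0.7692 at β = 5/7.
At K = 1 the sum is 0.7143 < 0.7692; at K = 2 it is 1.2245 ≥ 0.7692.
So the minimum punishment length is K = 2.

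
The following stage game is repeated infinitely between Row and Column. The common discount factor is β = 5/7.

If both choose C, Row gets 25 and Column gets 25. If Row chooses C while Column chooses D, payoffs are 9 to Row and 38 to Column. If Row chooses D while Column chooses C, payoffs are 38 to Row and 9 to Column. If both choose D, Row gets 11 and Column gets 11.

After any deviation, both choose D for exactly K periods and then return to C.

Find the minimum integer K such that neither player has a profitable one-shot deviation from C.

Need Σ_{k=1}^{K} β^k ≥ (38−25)/(25−11) = 0.9286 at β = 5/7.
At K = 1 the sum is 0.7143 < 0.9286; at K = 2 it is 1.2245 ≥ 0.9286.
So the minimum punishment length is K = 2.

2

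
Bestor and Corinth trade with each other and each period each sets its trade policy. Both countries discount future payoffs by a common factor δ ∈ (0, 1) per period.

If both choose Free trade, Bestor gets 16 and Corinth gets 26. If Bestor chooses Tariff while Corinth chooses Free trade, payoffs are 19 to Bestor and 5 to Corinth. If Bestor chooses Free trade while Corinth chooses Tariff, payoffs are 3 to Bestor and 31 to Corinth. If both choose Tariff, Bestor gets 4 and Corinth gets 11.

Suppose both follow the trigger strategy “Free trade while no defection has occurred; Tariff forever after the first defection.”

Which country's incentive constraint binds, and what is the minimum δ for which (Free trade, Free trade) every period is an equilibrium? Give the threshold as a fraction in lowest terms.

Corinth; δ ≥ 1/4

For Bestor: deviation gain 19−16 = 3, per-period punishment loss 16−4 = 12. IC gives δ ≥ 3/15 = 1/5.
For Corinth: gain 5, loss 15 per period, so δ ≥ 5/20 = 1/4.
The tighter constraint is Corinth's, so cooperation needs δ ≥ 1/4.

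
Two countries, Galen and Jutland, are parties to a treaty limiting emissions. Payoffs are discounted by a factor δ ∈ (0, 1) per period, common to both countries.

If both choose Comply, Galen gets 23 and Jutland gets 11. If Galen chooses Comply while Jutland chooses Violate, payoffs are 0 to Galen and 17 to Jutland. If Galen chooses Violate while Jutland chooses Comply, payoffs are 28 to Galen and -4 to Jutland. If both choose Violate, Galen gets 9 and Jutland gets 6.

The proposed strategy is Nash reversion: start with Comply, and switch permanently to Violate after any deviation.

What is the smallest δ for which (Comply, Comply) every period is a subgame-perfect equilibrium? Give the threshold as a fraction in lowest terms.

6/11

Galen: cooperation gives 23 each period; deviation gives 28 once then 9 forever.
  23/(1−δ) ≥ 28 + 9δ/(1−δ) ⇒ δ ≥ 5/19.
Jutland: cooperation gives 11 each period; deviation gives 17 once then 6 forever.
  δ ≥ 6/11.
Both must hold, so the binding constraint is Jutland's: δ ≥ 6/11.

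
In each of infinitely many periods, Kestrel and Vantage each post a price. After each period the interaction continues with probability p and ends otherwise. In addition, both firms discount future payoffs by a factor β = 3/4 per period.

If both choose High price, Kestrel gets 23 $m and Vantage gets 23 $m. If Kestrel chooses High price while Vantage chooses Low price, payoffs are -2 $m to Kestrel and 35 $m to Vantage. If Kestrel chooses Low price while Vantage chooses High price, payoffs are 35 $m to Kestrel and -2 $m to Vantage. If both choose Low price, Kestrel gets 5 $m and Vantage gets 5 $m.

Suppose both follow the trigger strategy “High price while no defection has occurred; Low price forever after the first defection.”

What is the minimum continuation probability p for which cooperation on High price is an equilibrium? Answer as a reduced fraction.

8/15

With continuation probability p and discount β, the effective per-period discount factor is βp.
Grim-trigger IC: βp ≥ (35−23)/(35−5) = 2/5.
So p ≥ (2/5)/(3/4) = 8/15.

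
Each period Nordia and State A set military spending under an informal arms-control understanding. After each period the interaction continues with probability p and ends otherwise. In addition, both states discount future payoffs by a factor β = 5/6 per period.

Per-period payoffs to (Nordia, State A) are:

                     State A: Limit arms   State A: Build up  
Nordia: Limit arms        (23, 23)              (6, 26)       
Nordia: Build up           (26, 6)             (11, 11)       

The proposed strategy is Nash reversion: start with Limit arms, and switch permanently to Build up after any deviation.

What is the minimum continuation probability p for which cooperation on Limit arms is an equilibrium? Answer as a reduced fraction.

6/25

Expected continuation weight on next period's payoff is β·p = 5/6·p, which plays the role of the discount factor.
Cooperation requires 5/6·p ≥ (26−23)/(26−11) = 1/5, hence p ≥ 6/25.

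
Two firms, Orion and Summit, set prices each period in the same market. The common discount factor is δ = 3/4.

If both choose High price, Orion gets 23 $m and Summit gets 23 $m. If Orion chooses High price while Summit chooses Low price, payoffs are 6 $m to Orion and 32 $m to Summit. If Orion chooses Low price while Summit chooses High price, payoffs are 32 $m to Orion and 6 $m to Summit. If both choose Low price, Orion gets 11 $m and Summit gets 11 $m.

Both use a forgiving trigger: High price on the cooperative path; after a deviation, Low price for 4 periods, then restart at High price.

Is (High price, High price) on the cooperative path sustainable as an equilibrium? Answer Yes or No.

Comparing payoff streams over the 5 periods until play realigns: cooperate → 23(1+δ+…+δ^4); deviate → 32 + 11(δ+…+δ^4).
Cooperation is sustained iff (23−11)(δ+…+δ^4) ≥ 32−23.
δ+…+δ^4 = 3/4·(1−(3/4)^4)/(1−3/4) = 2.0508, and (32−23)/(23−11) = 0.7500.
2.0508 ≥ 0.7500, so cooperation is sustainable.

Yes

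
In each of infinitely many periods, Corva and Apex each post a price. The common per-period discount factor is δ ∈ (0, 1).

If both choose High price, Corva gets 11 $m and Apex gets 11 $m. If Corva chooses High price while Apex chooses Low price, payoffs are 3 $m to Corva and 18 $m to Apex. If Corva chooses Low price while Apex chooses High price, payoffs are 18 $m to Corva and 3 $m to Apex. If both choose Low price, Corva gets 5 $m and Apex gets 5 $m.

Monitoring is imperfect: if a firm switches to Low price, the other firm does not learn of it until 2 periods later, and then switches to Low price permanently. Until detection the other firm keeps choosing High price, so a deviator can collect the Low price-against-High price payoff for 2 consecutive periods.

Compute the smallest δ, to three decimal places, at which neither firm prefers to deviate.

The best deviation is to choose Low price for all 2 undetected periods, earning 18 each, then 5 forever once detected.
Deviation value: 18(1−δ^2)/(1−δ) + 5δ^2/(1−δ); cooperation value: 11/(1−δ).
IC: 11 ≥ 18(1−δ^2) + 5δ^2 = 18 − 13δ^2.
So δ^2 ≥ 7/13, giving δ ≥ (7/13)^(1/2) ≈ 0.734.

0.734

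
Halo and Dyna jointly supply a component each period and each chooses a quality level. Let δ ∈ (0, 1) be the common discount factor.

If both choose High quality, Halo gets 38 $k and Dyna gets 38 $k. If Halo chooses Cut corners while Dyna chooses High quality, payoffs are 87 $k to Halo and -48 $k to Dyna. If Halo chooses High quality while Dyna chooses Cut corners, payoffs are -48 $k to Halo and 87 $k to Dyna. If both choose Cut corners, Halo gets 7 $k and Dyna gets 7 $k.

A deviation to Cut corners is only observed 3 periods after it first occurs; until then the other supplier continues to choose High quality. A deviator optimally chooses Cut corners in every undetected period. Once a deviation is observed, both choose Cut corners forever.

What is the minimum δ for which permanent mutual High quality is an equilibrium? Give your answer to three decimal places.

Deviating for the 3 undetected periods gains 87−38 = 49 per period over cooperation, then loses 38−7 = 31 per period forever once punishment starts.
Gain: 49(1 + δ + … + δ^2); loss: 31·δ^3/(1−δ).
No profitable deviation ⇔ 49(1−δ^3) ≤ 31·δ^3, i.e. δ^3 ≥ 49/(49+31) = 49/80.
Hence δ ≥ (49/80)^(1/3) ≈ 0.849.

0.849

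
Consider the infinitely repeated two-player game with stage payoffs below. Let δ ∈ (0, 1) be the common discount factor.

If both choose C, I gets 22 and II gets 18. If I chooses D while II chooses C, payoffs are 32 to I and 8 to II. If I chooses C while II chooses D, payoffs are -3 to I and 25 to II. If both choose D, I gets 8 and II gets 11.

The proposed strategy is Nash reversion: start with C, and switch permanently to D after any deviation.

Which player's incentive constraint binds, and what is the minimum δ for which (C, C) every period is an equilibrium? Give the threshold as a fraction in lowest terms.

I's threshold: (32−22)/(32−8) = 5/12.
II's threshold: (25−18)/(25−11) = 1/2.
5/12 < 1/2, so II binds and δ* = 1/2.

II; δ ≥ 1/2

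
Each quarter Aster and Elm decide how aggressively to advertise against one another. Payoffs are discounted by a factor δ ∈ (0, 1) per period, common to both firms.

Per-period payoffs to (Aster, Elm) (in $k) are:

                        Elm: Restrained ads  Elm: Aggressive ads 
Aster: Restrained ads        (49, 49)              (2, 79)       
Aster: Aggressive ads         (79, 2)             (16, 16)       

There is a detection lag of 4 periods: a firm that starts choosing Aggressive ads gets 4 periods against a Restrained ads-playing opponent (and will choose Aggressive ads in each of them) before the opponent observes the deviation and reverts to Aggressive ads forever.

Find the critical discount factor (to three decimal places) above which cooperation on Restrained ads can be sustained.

0.831

The best deviation is to choose Aggressive ads for all 4 undetected periods, earning 79 each, then 16 forever once detected.
Deviation value: 79(1−δ^4)/(1−δ) + 16δ^4/(1−δ); cooperation value: 49/(1−δ).
IC: 49 ≥ 79(1−δ^4) + 16δ^4 = 79 − 63δ^4.
So δ^4 ≥ 30/63 = 10/21, giving δ ≥ (10/21)^(1/4) ≈ 0.831.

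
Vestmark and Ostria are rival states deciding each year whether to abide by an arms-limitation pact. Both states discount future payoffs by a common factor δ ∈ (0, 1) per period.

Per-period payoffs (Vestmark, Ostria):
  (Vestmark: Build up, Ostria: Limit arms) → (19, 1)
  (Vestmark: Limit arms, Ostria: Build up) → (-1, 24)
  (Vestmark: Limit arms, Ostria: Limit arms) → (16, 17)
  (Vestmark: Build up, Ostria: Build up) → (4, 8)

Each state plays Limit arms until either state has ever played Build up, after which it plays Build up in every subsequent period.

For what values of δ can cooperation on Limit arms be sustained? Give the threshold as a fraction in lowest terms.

7/16

For Vestmark: deviation gain 19−16 = 3, per-period punishment loss 16−4 = 12. IC gives δ ≥ 3/15 = 1/5.
For Ostria: gain 7, loss 9 per period, so δ ≥ 7/16.
The tighter constraint is Ostria's, so cooperation needs δ ≥ 7/16.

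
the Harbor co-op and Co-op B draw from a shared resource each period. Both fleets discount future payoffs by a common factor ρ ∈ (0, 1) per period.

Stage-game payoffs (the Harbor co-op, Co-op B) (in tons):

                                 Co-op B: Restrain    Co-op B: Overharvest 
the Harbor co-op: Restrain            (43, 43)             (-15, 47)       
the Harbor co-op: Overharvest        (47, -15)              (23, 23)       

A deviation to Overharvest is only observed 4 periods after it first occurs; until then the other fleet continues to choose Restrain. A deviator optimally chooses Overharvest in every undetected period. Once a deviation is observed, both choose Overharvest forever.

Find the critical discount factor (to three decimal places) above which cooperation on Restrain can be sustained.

0.639

The best deviation is to choose Overharvest for all 4 undetected periods, earning 47 each, then 23 forever once detected.
Deviation value: 47(1−ρ^4)/(1−ρ) + 23ρ^4/(1−ρ); cooperation value: 43/(1−ρ).
IC: 43 ≥ 47(1−ρ^4) + 23ρ^4 = 47 − 24ρ^4.
So ρ^4 ≥ 4/24 = 1/6, giving ρ ≥ (1/6)^(1/4) ≈ 0.639.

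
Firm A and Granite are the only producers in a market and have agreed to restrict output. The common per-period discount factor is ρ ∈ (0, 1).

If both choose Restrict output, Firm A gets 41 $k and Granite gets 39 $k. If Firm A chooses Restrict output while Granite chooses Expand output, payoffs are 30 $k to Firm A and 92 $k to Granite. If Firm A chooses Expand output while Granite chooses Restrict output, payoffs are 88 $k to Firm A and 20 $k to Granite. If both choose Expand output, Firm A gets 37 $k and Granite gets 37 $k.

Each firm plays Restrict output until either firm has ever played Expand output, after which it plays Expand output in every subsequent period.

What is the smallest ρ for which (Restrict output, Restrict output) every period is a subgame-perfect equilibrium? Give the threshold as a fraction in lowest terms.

Firm A's threshold: (88−41)/(88−37) = 47/51.
Granite's threshold: (92−39)/(92−37) = 53/55.
47/51 < 53/55, so Granite binds and ρ* = 53/55.

53/55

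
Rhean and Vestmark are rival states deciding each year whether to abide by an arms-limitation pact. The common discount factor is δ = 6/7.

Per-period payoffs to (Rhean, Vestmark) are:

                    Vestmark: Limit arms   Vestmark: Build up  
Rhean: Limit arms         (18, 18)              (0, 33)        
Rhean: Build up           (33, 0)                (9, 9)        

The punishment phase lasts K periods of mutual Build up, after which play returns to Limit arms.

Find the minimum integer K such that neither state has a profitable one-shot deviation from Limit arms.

3

No profitable deviation requires (18−9)(δ+…+δ^K) ≥ 33−18, i.e. δ+…+δ^K ≥ 5/3 ≈ 1.6667.
With δ = 6/7, the partial sums are K=1: 0.8571, K=2: 1.5918, K=3: 2.2216.
K = 3 is the first length at which the sum reaches 1.6667.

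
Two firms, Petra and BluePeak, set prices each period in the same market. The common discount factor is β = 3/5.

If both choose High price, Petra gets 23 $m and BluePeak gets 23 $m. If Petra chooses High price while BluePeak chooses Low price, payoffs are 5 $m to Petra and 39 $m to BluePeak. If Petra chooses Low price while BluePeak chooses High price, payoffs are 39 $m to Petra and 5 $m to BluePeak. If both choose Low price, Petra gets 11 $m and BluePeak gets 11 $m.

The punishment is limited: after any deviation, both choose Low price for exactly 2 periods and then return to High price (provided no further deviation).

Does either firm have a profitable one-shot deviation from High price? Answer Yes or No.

Yes

IC: β+…+β^2 ≥ (39−23)/(23−11) = 4/3.
At β = 3/5: partial sum = 0.9600 < 1.3333. Cooperation not sustainable.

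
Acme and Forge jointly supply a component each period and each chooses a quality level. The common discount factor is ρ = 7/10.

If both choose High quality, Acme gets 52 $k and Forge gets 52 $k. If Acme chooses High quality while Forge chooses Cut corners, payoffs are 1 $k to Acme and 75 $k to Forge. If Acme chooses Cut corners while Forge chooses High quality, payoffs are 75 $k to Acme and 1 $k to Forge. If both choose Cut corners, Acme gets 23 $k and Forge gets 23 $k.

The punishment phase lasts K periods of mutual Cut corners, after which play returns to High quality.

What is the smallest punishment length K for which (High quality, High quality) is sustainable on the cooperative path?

2

Need Σ_{k=1}^{K} ρ^k ≥ (75−52)/(52−23) = 0.7931 at ρ = 7/10.
At K = 1 the sum is 0.7000 < 0.7931; at K = 2 it is 1.1900 ≥ 0.7931.
So the minimum punishment length is K = 2.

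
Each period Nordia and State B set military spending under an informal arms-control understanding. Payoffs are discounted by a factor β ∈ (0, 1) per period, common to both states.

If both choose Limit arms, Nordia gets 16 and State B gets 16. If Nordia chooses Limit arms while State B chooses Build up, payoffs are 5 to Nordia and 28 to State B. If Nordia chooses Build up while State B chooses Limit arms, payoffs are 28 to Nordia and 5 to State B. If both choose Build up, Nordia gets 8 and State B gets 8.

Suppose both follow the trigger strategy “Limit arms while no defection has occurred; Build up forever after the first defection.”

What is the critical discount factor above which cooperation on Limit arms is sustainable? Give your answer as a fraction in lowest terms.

16/(1−β) ≥ 28 + 8β/(1−β)
16 ≥ 28 − 20β
β ≥ 12/20 = 3/5.

3/5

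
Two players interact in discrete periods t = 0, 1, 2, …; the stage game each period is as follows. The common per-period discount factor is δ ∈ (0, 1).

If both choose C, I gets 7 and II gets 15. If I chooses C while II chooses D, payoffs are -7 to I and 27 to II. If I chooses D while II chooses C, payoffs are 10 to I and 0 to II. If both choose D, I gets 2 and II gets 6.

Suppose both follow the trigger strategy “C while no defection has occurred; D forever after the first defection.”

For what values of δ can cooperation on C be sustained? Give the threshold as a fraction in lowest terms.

I: cooperation gives 7 each period; deviation gives 10 once then 2 forever.
  7/(1−δ) ≥ 10 + 2δ/(1−δ) ⇒ δ ≥ 3/8.
II: cooperation gives 15 each period; deviation gives 27 once then 6 forever.
  δ ≥ 12/21 = 4/7.
Both must hold, so the binding constraint is II's: δ ≥ 4/7.

4/7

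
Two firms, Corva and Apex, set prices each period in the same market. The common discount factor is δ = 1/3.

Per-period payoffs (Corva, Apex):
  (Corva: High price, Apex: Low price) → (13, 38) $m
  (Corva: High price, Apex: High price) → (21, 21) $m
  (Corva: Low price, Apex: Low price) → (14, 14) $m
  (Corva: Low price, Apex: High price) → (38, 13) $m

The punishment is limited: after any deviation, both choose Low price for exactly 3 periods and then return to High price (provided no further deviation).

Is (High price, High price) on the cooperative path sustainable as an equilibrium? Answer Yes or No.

IC: δ+…+δ^3 ≥ (38−21)/(21−14) = 17/7.
At δ = 1/3: partial sum = 0.4815 < 2.4286. Cooperation not sustainable.

No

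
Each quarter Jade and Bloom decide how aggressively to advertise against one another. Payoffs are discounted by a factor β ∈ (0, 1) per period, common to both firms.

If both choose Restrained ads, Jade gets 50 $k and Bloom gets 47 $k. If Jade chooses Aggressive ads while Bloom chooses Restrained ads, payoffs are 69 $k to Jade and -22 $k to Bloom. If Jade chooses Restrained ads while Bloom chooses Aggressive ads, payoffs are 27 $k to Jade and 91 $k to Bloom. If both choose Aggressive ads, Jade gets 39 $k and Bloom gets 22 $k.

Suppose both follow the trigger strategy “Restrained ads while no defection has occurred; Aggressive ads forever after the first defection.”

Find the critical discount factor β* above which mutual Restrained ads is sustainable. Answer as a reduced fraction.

Jade: cooperation gives 50 each period; deviation gives 69 once then 39 forever.
  50/(1−β) ≥ 69 + 39β/(1−β) ⇒ β ≥ 19/30.
Bloom: cooperation gives 47 each period; deviation gives 91 once then 22 forever.
  β ≥ 44/69.
Both must hold, so the binding constraint is Bloom's: β ≥ 44/69.

44/69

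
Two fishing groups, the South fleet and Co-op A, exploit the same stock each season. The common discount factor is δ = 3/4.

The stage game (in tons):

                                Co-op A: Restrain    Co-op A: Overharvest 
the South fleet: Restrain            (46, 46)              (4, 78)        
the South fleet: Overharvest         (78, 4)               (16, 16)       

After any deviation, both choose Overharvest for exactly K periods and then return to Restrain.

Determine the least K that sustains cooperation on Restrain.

2

Need Σ_{k=1}^{K} δ^k ≥ (78−46)/(46−16) = 1.0667 at δ = 3/4.
At K = 1 the sum is 0.7500 < 1.0667; at K = 2 it is 1.3125 ≥ 1.0667.
So the minimum punishment length is K = 2.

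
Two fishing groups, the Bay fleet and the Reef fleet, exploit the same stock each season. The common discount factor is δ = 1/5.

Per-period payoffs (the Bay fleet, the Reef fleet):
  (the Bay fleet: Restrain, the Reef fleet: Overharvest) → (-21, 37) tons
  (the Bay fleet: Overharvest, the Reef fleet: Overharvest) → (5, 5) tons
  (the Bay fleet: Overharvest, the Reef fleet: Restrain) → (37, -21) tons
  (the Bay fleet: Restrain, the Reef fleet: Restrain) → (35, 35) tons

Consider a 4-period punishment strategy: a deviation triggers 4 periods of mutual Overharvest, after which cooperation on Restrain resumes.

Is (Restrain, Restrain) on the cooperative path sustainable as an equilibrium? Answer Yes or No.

Comparing payoff streams over the 5 periods until play realigns: cooperate → 35(1+δ+…+δ^4); deviate → 37 + 5(δ+…+δ^4).
Cooperation is sustained iff (35−5)(δ+…+δ^4) ≥ 37−35.
δ+…+δ^4 = 1/5·(1−(1/5)^4)/(1−1/5) = 0.2496, and (37−35)/(35−5) = 0.0667.
0.2496 ≥ 0.0667, so cooperation is sustainable.

Yes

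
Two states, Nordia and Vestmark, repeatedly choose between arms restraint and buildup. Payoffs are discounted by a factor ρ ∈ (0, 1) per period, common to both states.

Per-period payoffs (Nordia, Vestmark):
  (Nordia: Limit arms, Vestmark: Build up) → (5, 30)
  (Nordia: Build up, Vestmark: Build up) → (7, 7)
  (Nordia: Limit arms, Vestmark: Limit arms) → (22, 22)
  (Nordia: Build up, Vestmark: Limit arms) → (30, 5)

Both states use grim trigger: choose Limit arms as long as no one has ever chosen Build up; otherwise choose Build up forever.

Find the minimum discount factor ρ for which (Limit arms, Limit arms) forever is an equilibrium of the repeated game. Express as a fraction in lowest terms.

8/23

22/(1−ρ) ≥ 30 + 7ρ/(1−ρ)
22 ≥ 30 − 23ρ
ρ ≥ 8/23.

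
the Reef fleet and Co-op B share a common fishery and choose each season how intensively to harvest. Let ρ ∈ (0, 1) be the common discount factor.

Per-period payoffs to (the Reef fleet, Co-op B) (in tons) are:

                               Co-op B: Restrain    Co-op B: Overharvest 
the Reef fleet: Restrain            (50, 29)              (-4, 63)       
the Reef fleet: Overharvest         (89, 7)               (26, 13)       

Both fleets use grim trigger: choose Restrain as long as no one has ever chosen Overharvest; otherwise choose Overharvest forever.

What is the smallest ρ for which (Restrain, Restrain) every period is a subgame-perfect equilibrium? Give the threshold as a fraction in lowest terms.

17/25

the Reef fleet's threshold: (89−50)/(89−26) = 13/21.
Co-op B's threshold: (63−29)/(63−13) = 17/25.
13/21 < 17/25, so Co-op B binds and ρ* = 17/25.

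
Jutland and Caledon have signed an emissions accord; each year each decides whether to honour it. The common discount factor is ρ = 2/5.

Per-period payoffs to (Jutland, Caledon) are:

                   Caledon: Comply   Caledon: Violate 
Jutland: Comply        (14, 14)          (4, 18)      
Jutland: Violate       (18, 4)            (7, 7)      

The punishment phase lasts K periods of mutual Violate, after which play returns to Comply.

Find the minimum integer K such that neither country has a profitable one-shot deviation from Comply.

No profitable deviation requires (14−7)(ρ+…+ρ^K) ≥ 18−14, i.e. ρ+…+ρ^K ≥ 4/7 ≈ 0.5714.
With ρ = 2/5, the partial sums are K=1: 0.4000, K=2: 0.5600, K=3: 0.6240.
K = 3 is the first length at which the sum reaches 0.5714.

3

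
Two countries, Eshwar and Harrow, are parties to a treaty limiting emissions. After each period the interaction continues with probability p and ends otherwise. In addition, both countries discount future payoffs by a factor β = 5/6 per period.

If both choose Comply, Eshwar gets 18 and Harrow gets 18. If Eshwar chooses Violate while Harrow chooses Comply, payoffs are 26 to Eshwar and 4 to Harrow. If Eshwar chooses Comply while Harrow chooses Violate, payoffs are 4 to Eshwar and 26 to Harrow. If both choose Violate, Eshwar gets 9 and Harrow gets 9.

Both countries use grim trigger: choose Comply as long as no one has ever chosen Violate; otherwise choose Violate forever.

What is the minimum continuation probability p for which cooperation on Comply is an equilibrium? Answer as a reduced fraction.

With continuation probability p and discount β, the effective per-period discount factor is βp.
Grim-trigger IC: βp ≥ (26−18)/(26−9) = 8/17.
So p ≥ (8/17)/(5/6) = 48/85.

48/85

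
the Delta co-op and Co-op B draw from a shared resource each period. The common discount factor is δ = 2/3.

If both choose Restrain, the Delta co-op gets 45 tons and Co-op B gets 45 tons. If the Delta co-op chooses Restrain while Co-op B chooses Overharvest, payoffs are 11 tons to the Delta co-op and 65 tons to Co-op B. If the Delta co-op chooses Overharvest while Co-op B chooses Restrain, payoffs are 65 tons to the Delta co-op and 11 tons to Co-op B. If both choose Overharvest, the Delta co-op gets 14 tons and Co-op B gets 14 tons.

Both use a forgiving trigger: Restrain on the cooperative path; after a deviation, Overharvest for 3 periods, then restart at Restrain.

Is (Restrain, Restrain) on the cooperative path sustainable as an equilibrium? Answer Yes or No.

A one-shot deviation gives 65 now, then 14 for 3 periods, then back to 45.
Gain from deviating: (65−45) today; loss: (45−14) in each of the next 3 periods.
No-deviation condition: (45−14)(δ+…+δ^3) ≥ 65−45, i.e. δ+…+δ^3 ≥ 20/31.
At δ = 2/3: δ+…+δ^3 = 1.4074 ≥ 0.6452.
So cooperation is sustainable.

Yes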